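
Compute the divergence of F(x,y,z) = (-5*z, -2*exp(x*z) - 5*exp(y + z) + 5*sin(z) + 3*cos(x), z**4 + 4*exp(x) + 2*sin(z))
4*z**3 - 5*exp(y + z) + 2*cos(z)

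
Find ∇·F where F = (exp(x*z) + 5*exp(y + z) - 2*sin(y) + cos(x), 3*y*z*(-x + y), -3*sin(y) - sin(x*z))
-3*x*z - x*cos(x*z) + 6*y*z + z*exp(x*z) - sin(x)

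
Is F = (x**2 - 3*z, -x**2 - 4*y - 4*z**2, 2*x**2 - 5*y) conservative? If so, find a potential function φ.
No, ∇×F = (8*z - 5, -4*x - 3, -2*x) ≠ 0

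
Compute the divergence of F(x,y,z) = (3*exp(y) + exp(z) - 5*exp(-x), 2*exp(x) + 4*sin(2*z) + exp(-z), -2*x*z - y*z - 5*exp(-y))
-2*x - y + 5*exp(-x)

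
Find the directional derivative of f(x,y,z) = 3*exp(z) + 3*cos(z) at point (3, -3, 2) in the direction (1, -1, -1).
sqrt(3)*(-exp(2) + sin(2))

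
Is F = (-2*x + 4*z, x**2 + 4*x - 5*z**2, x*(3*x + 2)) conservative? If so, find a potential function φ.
No, ∇×F = (10*z, 2 - 6*x, 2*x + 4) ≠ 0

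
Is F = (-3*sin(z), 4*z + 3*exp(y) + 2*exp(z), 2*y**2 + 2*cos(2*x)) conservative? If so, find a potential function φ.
No, ∇×F = (4*y - 2*exp(z) - 4, 4*sin(2*x) - 3*cos(z), 0) ≠ 0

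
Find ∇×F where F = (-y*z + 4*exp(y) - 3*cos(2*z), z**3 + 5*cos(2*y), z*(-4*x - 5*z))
(-3*z**2, -y + 4*z + 6*sin(2*z), z - 4*exp(y))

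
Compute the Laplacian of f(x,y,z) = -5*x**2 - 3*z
-10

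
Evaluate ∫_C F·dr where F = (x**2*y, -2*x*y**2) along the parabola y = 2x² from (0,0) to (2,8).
-20032/35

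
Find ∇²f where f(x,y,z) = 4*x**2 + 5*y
8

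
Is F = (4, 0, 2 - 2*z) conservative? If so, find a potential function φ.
Yes, F is conservative. φ = 4*x - z**2 + 2*z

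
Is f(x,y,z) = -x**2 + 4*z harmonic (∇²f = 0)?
No, ∇²f = -2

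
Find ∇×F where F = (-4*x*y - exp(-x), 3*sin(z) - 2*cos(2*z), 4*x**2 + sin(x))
(-(8*sin(z) + 3)*cos(z), -8*x - cos(x), 4*x)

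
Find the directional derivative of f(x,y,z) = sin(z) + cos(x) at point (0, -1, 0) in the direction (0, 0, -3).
-1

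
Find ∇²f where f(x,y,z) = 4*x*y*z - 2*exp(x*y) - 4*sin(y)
-2*x**2*exp(x*y) - 2*y**2*exp(x*y) + 4*sin(y)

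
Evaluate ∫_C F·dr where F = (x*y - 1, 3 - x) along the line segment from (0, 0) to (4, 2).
26/3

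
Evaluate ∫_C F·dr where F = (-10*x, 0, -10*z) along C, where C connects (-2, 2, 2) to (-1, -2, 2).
15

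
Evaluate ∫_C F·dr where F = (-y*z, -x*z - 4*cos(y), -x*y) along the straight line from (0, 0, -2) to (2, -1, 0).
4*sin(1)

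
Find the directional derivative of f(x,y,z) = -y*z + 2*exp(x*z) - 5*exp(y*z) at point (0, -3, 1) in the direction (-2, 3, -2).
sqrt(17)*(-13*exp(3) - 45)*exp(-3)/17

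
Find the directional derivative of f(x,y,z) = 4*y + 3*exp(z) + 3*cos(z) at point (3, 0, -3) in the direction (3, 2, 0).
8*sqrt(13)/13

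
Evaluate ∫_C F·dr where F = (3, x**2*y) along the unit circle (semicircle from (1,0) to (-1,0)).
-6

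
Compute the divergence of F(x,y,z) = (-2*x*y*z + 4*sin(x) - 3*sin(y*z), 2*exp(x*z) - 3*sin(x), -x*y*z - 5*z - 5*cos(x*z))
-x*y + 5*x*sin(x*z) - 2*y*z + 4*cos(x) - 5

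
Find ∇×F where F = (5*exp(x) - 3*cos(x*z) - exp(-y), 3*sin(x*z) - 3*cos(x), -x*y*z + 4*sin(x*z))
(-x*(z + 3*cos(x*z)), 3*x*sin(x*z) + y*z - 4*z*cos(x*z), 3*z*cos(x*z) + 3*sin(x) - exp(-y))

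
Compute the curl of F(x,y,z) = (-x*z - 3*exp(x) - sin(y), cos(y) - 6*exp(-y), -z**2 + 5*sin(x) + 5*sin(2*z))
(0, -x - 5*cos(x), cos(y))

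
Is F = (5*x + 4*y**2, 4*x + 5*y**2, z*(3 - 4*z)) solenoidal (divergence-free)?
No, ∇·F = 10*y - 8*z + 8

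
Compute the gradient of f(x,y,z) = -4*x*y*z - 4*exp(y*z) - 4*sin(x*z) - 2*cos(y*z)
(-4*z*(y + cos(x*z)), 2*z*(-2*x - 2*exp(y*z) + sin(y*z)), -4*x*y - 4*x*cos(x*z) - 4*y*exp(y*z) + 2*y*sin(y*z))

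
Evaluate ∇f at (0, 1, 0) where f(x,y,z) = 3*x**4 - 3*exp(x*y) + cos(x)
(-3, 0, 0)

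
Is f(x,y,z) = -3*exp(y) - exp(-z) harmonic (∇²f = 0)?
No, ∇²f = -3*exp(y) - exp(-z)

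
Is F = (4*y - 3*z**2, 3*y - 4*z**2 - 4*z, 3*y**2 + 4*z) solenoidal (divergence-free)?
No, ∇·F = 7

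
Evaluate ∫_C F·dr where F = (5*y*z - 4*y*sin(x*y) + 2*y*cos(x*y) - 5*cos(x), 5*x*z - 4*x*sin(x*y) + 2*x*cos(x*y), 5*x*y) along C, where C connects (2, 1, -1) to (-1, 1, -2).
-4*cos(2) + 4*cos(1) + 3*sin(1) + 3*sin(2) + 20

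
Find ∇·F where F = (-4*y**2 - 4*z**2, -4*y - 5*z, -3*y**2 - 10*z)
-14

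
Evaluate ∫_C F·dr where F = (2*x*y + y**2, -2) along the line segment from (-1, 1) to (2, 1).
6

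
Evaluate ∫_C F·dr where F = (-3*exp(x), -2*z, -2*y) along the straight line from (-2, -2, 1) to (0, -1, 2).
-3 + 3*exp(-2)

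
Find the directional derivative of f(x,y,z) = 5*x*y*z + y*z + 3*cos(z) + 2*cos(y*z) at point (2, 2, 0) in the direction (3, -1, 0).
0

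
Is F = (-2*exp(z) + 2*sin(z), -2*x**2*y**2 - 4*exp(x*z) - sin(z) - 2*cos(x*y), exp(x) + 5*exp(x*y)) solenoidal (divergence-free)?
No, ∇·F = 2*x*(-2*x*y + sin(x*y))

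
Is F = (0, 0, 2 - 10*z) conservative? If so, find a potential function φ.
Yes, F is conservative. φ = z*(2 - 5*z)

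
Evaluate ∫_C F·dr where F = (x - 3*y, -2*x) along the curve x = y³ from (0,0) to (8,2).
-12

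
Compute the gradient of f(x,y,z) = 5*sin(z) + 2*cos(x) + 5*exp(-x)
(-2*sin(x) - 5*exp(-x), 0, 5*cos(z))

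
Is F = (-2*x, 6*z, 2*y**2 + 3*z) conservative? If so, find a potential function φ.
No, ∇×F = (4*y - 6, 0, 0) ≠ 0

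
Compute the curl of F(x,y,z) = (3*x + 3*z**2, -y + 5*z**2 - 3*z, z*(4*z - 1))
(3 - 10*z, 6*z, 0)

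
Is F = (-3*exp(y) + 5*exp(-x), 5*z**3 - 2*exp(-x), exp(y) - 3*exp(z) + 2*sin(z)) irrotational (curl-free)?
No, ∇×F = (-15*z**2 + exp(y), 0, 3*exp(y) + 2*exp(-x))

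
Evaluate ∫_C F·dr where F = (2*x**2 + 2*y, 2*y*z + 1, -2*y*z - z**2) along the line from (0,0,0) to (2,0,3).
-11/3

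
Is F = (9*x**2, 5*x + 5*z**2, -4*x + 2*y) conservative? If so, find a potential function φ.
No, ∇×F = (2 - 10*z, 4, 5) ≠ 0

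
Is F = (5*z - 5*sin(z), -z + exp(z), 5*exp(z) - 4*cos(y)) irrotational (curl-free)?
No, ∇×F = (-exp(z) + 4*sin(y) + 1, 5 - 5*cos(z), 0)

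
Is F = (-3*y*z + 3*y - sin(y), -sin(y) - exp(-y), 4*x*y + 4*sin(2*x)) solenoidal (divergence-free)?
No, ∇·F = -cos(y) + exp(-y)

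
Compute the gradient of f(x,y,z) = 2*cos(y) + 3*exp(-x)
(-3*exp(-x), -2*sin(y), 0)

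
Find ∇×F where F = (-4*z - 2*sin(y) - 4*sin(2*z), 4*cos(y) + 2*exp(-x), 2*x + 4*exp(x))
(0, -4*exp(x) - 8*cos(2*z) - 6, 2*cos(y) - 2*exp(-x))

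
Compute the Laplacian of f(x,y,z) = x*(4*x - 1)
8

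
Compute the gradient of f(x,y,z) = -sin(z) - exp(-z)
(0, 0, -cos(z) + exp(-z))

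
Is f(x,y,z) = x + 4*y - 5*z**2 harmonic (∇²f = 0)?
No, ∇²f = -10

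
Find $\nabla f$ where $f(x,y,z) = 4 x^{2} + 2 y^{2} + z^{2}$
(8*x, 4*y, 2*z)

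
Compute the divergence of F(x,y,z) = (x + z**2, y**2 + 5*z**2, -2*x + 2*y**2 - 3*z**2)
2*y - 6*z + 1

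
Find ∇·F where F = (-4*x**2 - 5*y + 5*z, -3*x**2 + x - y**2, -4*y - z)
-8*x - 2*y - 1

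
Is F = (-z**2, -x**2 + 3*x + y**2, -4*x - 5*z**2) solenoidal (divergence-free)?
No, ∇·F = 2*y - 10*z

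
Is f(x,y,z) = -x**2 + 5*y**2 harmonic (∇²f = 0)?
No, ∇²f = 8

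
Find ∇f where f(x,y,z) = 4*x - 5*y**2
(4, -10*y, 0)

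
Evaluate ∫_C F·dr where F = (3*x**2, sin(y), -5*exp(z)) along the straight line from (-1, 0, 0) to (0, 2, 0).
2 - cos(2)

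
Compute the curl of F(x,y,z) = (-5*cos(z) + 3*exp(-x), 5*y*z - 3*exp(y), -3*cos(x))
(-5*y, -3*sin(x) + 5*sin(z), 0)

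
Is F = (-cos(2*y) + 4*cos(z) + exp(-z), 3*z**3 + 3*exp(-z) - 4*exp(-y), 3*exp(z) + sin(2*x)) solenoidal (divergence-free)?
No, ∇·F = 3*exp(z) + 4*exp(-y)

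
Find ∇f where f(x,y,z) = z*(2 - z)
(0, 0, 2 - 2*z)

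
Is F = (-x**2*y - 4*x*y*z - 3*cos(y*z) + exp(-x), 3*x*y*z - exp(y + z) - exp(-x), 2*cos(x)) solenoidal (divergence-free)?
No, ∇·F = -2*x*y + 3*x*z - 4*y*z - exp(y + z) - exp(-x)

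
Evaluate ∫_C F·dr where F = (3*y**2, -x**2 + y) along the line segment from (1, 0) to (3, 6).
64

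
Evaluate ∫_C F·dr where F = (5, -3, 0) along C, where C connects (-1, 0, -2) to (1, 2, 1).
4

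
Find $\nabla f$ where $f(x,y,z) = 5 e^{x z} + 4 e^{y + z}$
(5*z*exp(x*z), 4*exp(y + z), 5*x*exp(x*z) + 4*exp(y + z))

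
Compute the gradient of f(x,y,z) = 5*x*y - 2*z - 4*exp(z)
(5*y, 5*x, -4*exp(z) - 2)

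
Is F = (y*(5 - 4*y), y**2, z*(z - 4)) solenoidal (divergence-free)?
No, ∇·F = 2*y + 2*z - 4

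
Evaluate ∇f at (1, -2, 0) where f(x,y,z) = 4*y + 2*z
(0, 4, 2)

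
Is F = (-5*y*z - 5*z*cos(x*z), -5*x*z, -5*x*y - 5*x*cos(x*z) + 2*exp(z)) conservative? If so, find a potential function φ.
Yes, F is conservative. φ = -5*x*y*z + 2*exp(z) - 5*sin(x*z)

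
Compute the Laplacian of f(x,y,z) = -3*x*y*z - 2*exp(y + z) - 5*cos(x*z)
5*x**2*cos(x*z) + 5*z**2*cos(x*z) - 4*exp(y + z)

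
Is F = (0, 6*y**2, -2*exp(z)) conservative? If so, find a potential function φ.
Yes, F is conservative. φ = 2*y**3 - 2*exp(z)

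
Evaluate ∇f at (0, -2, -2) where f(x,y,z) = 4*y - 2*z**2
(0, 4, 8)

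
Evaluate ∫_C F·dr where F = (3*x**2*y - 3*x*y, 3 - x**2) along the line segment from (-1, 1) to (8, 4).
5451/4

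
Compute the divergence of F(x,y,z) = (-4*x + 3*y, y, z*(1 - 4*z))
-8*z - 2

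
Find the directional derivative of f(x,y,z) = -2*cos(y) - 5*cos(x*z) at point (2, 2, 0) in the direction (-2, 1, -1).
sqrt(6)*sin(2)/3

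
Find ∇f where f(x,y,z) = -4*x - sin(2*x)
(-2*cos(2*x) - 4, 0, 0)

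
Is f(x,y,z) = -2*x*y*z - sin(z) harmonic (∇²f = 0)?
No, ∇²f = sin(z)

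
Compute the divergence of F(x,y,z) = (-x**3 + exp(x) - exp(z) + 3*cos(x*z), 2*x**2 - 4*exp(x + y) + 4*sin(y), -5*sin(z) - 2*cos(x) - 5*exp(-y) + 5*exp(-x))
-3*x**2 - 3*z*sin(x*z) + exp(x) - 4*exp(x + y) + 4*cos(y) - 5*cos(z)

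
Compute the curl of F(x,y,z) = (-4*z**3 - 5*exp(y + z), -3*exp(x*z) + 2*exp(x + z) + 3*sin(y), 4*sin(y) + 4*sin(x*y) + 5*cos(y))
(3*x*exp(x*z) + 4*x*cos(x*y) - 2*exp(x + z) - 5*sin(y) + 4*cos(y), -4*y*cos(x*y) - 12*z**2 - 5*exp(y + z), -3*z*exp(x*z) + 2*exp(x + z) + 5*exp(y + z))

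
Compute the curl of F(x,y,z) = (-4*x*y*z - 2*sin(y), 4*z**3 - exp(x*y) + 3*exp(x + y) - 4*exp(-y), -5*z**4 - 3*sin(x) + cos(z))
(-12*z**2, -4*x*y + 3*cos(x), 4*x*z - y*exp(x*y) + 3*exp(x + y) + 2*cos(y))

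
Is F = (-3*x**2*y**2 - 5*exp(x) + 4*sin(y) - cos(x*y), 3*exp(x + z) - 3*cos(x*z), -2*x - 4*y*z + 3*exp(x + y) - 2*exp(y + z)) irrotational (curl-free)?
No, ∇×F = (-3*x*sin(x*z) - 4*z + 3*exp(x + y) - 3*exp(x + z) - 2*exp(y + z), 2 - 3*exp(x + y), 6*x**2*y - x*sin(x*y) + 3*z*sin(x*z) + 3*exp(x + z) - 4*cos(y))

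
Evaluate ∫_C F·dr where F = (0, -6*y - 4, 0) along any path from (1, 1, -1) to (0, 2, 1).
-13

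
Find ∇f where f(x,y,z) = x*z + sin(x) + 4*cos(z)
(z + cos(x), 0, x - 4*sin(z))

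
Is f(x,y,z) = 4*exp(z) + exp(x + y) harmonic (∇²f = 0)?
No, ∇²f = 4*exp(z) + 2*exp(x + y)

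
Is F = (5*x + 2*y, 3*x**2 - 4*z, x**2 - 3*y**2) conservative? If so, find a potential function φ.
No, ∇×F = (4 - 6*y, -2*x, 6*x - 2) ≠ 0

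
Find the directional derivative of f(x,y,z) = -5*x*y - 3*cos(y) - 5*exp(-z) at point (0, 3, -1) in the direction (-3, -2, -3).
3*sqrt(22)*(-5*E - 2*sin(3) + 15)/22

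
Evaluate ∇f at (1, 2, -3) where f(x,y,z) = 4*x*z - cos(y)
(-12, sin(2), 4)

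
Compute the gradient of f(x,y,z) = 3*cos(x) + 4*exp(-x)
(-3*sin(x) - 4*exp(-x), 0, 0)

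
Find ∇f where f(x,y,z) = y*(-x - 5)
(-y, -x - 5, 0)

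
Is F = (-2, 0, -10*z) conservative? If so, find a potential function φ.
Yes, F is conservative. φ = -2*x - 5*z**2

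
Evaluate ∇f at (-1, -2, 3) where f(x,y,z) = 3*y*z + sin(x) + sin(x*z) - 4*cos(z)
(3*cos(3) + cos(1), 9, -6 + 4*sin(3) - cos(3))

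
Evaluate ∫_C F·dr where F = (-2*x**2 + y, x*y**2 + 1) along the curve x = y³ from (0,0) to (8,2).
-950/3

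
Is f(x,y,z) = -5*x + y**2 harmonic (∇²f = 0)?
No, ∇²f = 2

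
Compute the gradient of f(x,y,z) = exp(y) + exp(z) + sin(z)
(0, exp(y), exp(z) + cos(z))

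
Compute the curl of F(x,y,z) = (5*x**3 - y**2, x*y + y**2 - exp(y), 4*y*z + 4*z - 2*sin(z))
(4*z, 0, 3*y)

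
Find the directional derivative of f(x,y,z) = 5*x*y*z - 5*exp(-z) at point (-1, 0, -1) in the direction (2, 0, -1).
-sqrt(5)*E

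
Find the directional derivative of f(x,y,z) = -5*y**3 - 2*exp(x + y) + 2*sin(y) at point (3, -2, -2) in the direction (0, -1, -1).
sqrt(2)*(-cos(2) + E + 30)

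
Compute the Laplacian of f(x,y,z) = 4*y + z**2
2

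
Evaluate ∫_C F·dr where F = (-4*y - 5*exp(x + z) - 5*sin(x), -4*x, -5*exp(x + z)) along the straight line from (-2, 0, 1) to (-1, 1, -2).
-5*exp(-3) + 5*exp(-1) - 5*cos(2) + 5*cos(1) + 4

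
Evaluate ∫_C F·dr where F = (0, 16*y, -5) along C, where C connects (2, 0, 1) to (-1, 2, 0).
37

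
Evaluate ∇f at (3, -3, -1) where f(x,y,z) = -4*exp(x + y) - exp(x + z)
(-exp(2) - 4, -4, -exp(2))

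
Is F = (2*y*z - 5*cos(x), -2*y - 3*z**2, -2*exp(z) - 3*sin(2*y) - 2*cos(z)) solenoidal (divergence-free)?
No, ∇·F = -2*exp(z) + 5*sin(x) + 2*sin(z) - 2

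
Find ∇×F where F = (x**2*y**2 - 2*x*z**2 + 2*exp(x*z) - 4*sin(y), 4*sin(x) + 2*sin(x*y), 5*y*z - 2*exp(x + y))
(5*z - 2*exp(x + y), -4*x*z + 2*x*exp(x*z) + 2*exp(x + y), -2*x**2*y + 2*y*cos(x*y) + 4*cos(x) + 4*cos(y))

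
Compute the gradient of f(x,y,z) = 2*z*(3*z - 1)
(0, 0, 12*z - 2)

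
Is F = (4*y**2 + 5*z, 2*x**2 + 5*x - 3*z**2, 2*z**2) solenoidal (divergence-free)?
No, ∇·F = 4*z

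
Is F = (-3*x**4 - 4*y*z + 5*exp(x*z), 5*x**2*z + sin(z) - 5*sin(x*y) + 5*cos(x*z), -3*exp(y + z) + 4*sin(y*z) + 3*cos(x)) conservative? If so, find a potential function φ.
No, ∇×F = (-5*x**2 + 5*x*sin(x*z) + 4*z*cos(y*z) - 3*exp(y + z) - cos(z), 5*x*exp(x*z) - 4*y + 3*sin(x), 10*x*z - 5*y*cos(x*y) - 5*z*sin(x*z) + 4*z) ≠ 0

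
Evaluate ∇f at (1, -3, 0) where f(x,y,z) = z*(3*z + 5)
(0, 0, 5)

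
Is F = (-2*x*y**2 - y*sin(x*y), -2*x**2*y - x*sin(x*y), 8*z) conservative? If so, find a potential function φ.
Yes, F is conservative. φ = -x**2*y**2 + 4*z**2 + cos(x*y)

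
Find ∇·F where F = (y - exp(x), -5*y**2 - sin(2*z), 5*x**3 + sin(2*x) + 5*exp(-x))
-10*y - exp(x)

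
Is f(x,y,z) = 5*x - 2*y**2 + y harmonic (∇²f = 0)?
No, ∇²f = -4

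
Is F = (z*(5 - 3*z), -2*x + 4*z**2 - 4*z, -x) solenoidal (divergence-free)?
Yes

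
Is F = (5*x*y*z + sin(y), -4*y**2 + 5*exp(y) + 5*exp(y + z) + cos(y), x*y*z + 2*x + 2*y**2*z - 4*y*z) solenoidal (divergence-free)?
No, ∇·F = x*y + 2*y**2 + 5*y*z - 12*y + 5*exp(y) + 5*exp(y + z) - sin(y)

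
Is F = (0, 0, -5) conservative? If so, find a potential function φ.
Yes, F is conservative. φ = -5*z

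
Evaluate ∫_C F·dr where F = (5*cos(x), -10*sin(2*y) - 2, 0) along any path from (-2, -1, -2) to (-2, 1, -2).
-4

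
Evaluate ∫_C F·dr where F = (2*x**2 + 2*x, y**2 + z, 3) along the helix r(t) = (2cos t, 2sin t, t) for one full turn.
6*pi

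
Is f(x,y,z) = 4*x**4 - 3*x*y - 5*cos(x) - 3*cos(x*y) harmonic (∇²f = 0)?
No, ∇²f = 3*x**2*cos(x*y) + 48*x**2 + 3*y**2*cos(x*y) + 5*cos(x)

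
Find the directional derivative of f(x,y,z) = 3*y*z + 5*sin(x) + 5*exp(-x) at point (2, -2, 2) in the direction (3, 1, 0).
3*sqrt(10)*(5*exp(2)*cos(2) - 5 + 2*exp(2))*exp(-2)/10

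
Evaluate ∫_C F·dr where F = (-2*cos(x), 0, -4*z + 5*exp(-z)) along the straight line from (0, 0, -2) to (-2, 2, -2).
2*sin(2)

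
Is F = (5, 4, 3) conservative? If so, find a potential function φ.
Yes, F is conservative. φ = 5*x + 4*y + 3*z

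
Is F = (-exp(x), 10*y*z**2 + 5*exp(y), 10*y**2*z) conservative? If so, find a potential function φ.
Yes, F is conservative. φ = 5*y**2*z**2 - exp(x) + 5*exp(y)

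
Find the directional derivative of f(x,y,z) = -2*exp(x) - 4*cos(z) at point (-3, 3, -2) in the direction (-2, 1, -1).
2*sqrt(6)*(1 + exp(3)*sin(2))*exp(-3)/3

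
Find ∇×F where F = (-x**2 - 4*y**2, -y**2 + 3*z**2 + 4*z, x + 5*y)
(1 - 6*z, -1, 8*y)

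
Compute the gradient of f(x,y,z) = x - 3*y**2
(1, -6*y, 0)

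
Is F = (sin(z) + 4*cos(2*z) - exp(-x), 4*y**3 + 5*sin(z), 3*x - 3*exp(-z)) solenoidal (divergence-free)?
No, ∇·F = 12*y**2 + 3*exp(-z) + exp(-x)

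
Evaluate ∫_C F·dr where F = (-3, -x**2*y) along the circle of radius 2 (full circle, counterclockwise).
0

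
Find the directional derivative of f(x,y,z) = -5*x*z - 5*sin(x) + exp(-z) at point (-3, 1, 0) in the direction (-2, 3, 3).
sqrt(22)*(5*cos(3) + 21)/11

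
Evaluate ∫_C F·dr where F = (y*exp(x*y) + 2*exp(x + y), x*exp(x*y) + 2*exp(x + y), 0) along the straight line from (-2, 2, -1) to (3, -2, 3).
-2 - exp(-4) + exp(-6) + 2*E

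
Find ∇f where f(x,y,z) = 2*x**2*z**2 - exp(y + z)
(4*x*z**2, -exp(y + z), 4*x**2*z - exp(y + z))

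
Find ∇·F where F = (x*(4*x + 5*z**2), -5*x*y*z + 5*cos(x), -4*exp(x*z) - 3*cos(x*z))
-5*x*z - 4*x*exp(x*z) + 3*x*sin(x*z) + 8*x + 5*z**2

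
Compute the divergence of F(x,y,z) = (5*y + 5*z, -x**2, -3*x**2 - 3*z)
-3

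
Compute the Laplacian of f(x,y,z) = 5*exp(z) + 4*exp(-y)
5*exp(z) + 4*exp(-y)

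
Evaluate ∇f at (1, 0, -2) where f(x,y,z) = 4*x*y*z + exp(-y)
(0, -9, 0)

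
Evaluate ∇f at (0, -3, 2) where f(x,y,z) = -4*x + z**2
(-4, 0, 4)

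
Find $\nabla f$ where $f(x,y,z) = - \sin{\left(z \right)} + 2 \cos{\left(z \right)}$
(0, 0, -2*sin(z) - cos(z))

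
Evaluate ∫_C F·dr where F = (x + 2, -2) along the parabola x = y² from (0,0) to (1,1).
1/2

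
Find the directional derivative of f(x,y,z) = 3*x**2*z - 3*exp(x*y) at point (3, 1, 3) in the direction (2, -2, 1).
45 + 4*exp(3)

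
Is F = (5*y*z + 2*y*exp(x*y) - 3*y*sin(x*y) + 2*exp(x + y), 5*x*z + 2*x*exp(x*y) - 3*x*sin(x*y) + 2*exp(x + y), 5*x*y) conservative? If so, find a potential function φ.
Yes, F is conservative. φ = 5*x*y*z + 2*exp(x*y) + 2*exp(x + y) + 3*cos(x*y)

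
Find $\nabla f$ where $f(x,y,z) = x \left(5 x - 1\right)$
(10*x - 1, 0, 0)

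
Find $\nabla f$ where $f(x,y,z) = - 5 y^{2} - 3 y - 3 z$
(0, -10*y - 3, -3)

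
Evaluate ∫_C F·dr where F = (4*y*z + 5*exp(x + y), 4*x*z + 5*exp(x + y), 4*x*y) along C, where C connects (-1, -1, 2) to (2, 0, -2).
-8 + 10*sinh(2)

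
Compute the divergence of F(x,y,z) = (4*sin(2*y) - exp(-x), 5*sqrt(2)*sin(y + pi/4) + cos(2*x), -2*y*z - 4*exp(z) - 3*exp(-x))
-2*y - 4*exp(z) + 5*sqrt(2)*cos(y + pi/4) + exp(-x)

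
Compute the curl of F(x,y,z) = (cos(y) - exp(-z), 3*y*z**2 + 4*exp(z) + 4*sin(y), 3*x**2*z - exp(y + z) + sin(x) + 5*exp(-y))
(-6*y*z - 4*exp(z) - exp(y + z) - 5*exp(-y), -6*x*z - cos(x) + exp(-z), sin(y))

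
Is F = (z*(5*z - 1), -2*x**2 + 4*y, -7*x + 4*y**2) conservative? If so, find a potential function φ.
No, ∇×F = (8*y, 10*z + 6, -4*x) ≠ 0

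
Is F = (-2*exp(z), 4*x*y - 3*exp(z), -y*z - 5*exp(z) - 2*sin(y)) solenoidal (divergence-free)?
No, ∇·F = 4*x - y - 5*exp(z)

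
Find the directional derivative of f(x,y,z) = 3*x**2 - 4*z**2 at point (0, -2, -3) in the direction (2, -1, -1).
-4*sqrt(6)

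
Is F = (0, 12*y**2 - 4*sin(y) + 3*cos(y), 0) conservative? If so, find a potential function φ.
Yes, F is conservative. φ = 4*y**3 + 3*sin(y) + 4*cos(y)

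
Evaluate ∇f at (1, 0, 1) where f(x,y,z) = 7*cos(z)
(0, 0, -7*sin(1))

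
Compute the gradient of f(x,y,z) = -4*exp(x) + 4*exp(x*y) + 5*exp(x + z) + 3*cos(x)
(4*y*exp(x*y) - 4*exp(x) + 5*exp(x + z) - 3*sin(x), 4*x*exp(x*y), 5*exp(x + z))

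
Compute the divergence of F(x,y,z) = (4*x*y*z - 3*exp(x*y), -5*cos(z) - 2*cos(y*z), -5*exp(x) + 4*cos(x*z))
-4*x*sin(x*z) + 4*y*z - 3*y*exp(x*y) + 2*z*sin(y*z)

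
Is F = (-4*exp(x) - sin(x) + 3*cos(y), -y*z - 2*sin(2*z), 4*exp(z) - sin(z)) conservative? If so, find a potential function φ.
No, ∇×F = (y + 4*cos(2*z), 0, 3*sin(y)) ≠ 0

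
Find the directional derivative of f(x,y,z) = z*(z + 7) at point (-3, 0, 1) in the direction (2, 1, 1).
3*sqrt(6)/2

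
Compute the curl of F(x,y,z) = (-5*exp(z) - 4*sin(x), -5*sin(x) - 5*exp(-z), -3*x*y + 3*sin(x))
(-3*x - 5*exp(-z), 3*y - 5*exp(z) - 3*cos(x), -5*cos(x))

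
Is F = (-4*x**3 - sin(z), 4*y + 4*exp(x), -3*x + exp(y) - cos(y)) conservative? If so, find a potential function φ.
No, ∇×F = (exp(y) + sin(y), 3 - cos(z), 4*exp(x)) ≠ 0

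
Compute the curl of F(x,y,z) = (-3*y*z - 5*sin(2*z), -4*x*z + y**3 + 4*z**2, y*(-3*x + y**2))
(x + 3*y**2 - 8*z, -10*cos(2*z), -z)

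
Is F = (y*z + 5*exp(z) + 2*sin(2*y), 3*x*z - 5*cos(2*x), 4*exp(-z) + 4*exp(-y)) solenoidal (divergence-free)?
No, ∇·F = -4*exp(-z)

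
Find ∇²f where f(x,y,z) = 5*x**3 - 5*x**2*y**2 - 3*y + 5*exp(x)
-10*x**2 + 30*x - 10*y**2 + 5*exp(x)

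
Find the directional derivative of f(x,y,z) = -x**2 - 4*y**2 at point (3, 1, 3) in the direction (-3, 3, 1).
-6*sqrt(19)/19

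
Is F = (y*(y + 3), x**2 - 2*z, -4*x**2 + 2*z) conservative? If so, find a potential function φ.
No, ∇×F = (2, 8*x, 2*x - 2*y - 3) ≠ 0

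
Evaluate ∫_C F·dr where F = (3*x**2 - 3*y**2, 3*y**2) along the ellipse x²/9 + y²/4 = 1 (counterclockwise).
0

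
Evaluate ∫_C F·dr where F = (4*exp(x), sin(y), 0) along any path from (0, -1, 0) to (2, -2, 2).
-4 - cos(2) + cos(1) + 4*exp(2)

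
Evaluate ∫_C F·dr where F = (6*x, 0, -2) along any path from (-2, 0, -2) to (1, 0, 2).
-17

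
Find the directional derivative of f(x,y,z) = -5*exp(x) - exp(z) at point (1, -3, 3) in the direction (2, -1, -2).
2*E*(-5 + exp(2))/3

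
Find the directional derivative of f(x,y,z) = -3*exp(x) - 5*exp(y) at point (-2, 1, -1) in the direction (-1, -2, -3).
sqrt(14)*(3 + 10*exp(3))*exp(-2)/14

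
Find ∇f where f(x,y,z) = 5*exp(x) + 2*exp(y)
(5*exp(x), 2*exp(y), 0)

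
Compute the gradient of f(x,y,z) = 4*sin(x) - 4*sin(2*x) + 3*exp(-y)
(4*cos(x) - 8*cos(2*x), -3*exp(-y), 0)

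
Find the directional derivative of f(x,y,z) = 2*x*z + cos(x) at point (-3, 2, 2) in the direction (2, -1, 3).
sqrt(14)*(-5 + sin(3))/7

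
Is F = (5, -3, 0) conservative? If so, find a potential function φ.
Yes, F is conservative. φ = 5*x - 3*y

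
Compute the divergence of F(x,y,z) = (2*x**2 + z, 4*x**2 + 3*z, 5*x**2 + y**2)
4*x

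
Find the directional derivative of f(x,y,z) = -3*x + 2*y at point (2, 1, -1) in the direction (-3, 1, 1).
sqrt(11)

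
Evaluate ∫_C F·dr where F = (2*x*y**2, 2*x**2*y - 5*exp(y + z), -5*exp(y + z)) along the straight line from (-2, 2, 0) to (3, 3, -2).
-5*E + 5*exp(2) + 65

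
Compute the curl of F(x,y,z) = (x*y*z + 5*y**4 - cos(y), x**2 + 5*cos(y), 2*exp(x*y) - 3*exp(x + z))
(2*x*exp(x*y), x*y - 2*y*exp(x*y) + 3*exp(x + z), -x*z + 2*x - 20*y**3 - sin(y))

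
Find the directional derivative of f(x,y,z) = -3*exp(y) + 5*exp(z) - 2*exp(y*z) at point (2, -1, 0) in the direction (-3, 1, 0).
-3*sqrt(10)*exp(-1)/10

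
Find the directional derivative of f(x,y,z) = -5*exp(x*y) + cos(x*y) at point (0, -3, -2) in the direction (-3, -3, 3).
-5*sqrt(3)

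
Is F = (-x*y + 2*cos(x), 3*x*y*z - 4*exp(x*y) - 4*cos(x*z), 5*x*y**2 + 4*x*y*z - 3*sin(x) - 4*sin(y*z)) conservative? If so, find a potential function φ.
No, ∇×F = (7*x*y + 4*x*z - 4*x*sin(x*z) - 4*z*cos(y*z), -5*y**2 - 4*y*z + 3*cos(x), x + 3*y*z - 4*y*exp(x*y) + 4*z*sin(x*z)) ≠ 0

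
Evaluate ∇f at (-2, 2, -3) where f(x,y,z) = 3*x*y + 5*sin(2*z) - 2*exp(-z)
(6, -6, 10*cos(6) + 2*exp(3))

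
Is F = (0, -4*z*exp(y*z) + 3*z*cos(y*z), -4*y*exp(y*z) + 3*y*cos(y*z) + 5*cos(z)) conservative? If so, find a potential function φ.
Yes, F is conservative. φ = -4*exp(y*z) + 5*sin(z) + 3*sin(y*z)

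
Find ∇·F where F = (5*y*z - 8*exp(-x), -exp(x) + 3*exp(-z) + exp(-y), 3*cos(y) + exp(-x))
-exp(-y) + 8*exp(-x)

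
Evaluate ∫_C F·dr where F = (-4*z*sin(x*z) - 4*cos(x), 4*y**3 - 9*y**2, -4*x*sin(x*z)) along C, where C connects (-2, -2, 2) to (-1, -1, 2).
-36 + 4*sqrt(2)*cos(pi/4 + 2) - 4*cos(4) + 4*sin(1)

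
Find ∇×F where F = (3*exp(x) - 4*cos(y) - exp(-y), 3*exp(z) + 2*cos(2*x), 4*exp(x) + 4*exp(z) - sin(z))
(-3*exp(z), -4*exp(x), -4*sin(2*x) - 4*sin(y) - exp(-y))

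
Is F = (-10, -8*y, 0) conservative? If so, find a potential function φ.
Yes, F is conservative. φ = -10*x - 4*y**2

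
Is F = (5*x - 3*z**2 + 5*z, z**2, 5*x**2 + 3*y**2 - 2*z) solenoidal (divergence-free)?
No, ∇·F = 3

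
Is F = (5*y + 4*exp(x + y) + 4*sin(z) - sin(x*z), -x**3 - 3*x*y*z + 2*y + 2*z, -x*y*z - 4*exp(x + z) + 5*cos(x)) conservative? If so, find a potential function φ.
No, ∇×F = (3*x*y - x*z - 2, -x*cos(x*z) + y*z + 4*exp(x + z) + 5*sin(x) + 4*cos(z), -3*x**2 - 3*y*z - 4*exp(x + y) - 5) ≠ 0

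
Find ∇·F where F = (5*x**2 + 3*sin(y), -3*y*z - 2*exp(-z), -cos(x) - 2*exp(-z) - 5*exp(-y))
10*x - 3*z + 2*exp(-z)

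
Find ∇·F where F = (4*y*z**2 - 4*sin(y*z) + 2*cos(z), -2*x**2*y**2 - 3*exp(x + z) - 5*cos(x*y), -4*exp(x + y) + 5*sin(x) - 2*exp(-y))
x*(-4*x*y + 5*sin(x*y))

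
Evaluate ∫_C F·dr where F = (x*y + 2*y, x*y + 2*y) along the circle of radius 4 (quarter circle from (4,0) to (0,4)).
16 - 8*pi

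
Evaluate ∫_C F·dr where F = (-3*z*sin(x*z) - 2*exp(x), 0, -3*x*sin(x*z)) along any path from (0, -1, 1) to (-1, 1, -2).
3*cos(2) - 1 - 2*exp(-1)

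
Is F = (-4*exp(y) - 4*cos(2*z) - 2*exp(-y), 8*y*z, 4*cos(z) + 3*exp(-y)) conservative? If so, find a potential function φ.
No, ∇×F = (-8*y - 3*exp(-y), 8*sin(2*z), 4*exp(y) - 2*exp(-y)) ≠ 0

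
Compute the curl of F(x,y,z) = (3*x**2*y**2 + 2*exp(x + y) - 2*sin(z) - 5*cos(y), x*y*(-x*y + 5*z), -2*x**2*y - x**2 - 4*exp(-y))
(-2*x**2 - 5*x*y + 4*exp(-y), 4*x*y + 2*x - 2*cos(z), -6*x**2*y - 2*x*y**2 + 5*y*z - 2*exp(x + y) - 5*sin(y))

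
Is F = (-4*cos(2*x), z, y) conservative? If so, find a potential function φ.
Yes, F is conservative. φ = y*z - 2*sin(2*x)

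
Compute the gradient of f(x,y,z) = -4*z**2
(0, 0, -8*z)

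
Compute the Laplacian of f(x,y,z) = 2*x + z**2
2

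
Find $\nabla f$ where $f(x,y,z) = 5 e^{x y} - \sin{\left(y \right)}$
(5*y*exp(x*y), 5*x*exp(x*y) - cos(y), 0)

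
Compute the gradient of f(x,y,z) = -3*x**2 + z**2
(-6*x, 0, 2*z)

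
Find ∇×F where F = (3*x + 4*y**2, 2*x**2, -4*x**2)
(0, 8*x, 4*x - 8*y)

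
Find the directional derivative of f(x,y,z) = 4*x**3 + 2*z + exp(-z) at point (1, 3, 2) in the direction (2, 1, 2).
28/3 - 2*exp(-2)/3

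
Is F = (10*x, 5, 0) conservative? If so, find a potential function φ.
Yes, F is conservative. φ = 5*x**2 + 5*y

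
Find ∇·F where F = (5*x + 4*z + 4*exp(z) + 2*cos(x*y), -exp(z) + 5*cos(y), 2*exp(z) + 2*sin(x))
-2*y*sin(x*y) + 2*exp(z) - 5*sin(y) + 5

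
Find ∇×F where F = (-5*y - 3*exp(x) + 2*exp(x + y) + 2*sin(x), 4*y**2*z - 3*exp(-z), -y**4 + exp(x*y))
(x*exp(x*y) - 4*y**3 - 4*y**2 - 3*exp(-z), -y*exp(x*y), 5 - 2*exp(x + y))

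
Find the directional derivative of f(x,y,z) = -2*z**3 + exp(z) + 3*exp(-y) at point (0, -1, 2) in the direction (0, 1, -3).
3*sqrt(10)*(-exp(2) - E + 24)/10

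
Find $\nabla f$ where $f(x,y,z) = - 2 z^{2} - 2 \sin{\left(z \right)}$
(0, 0, -4*z - 2*cos(z))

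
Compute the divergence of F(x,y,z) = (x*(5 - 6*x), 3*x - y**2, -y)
-12*x - 2*y + 5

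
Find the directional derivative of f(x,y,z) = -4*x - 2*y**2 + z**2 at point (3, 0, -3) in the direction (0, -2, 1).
-6*sqrt(5)/5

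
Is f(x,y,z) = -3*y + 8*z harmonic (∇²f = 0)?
Yes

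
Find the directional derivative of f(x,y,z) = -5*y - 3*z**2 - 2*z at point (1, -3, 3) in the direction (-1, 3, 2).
-55*sqrt(14)/14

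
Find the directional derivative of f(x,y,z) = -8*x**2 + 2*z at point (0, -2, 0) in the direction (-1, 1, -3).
-6*sqrt(11)/11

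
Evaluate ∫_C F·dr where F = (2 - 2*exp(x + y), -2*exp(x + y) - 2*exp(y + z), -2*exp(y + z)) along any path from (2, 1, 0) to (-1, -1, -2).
-6 - 2*exp(-2) - 2*exp(-3) + 2*E + 2*exp(3)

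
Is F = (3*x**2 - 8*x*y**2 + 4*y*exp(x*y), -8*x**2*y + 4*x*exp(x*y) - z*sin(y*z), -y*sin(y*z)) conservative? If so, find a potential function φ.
Yes, F is conservative. φ = x**3 - 4*x**2*y**2 + 4*exp(x*y) + cos(y*z)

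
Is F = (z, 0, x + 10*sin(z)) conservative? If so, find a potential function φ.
Yes, F is conservative. φ = x*z - 10*cos(z)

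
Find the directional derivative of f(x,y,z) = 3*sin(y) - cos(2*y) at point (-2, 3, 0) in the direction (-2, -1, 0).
-sqrt(5)*(3*cos(3) + 2*sin(6))/5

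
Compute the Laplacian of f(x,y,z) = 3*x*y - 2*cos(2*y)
8*cos(2*y)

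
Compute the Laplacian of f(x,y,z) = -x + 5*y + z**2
2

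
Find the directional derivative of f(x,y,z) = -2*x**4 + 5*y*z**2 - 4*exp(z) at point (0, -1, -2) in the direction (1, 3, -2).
2*sqrt(14)*(2 + 5*exp(2))*exp(-2)/7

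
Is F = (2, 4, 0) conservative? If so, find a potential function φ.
Yes, F is conservative. φ = 2*x + 4*y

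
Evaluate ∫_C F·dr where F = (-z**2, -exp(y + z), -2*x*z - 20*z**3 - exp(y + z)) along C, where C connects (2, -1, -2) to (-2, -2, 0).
-exp(-2) + exp(-3) + 88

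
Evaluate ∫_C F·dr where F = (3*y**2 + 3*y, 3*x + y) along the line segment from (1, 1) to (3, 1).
12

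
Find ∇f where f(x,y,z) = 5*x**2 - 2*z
(10*x, 0, -2)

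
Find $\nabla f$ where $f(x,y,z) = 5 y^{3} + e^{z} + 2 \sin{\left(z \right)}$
(0, 15*y**2, exp(z) + 2*cos(z))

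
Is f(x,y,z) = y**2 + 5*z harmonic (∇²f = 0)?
No, ∇²f = 2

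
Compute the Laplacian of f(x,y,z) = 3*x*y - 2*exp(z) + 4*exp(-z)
-2*exp(z) + 4*exp(-z)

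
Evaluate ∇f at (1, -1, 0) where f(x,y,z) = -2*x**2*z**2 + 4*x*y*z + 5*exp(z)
(0, 0, 1)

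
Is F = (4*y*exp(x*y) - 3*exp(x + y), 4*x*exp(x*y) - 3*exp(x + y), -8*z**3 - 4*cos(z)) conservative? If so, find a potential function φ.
Yes, F is conservative. φ = -2*z**4 + 4*exp(x*y) - 3*exp(x + y) - 4*sin(z)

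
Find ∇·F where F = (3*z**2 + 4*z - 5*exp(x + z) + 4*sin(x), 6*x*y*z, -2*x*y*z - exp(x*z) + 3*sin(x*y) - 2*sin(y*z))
-2*x*y + 6*x*z - x*exp(x*z) - 2*y*cos(y*z) - 5*exp(x + z) + 4*cos(x)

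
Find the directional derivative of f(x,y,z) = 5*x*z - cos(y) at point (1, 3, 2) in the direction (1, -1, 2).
sqrt(6)*(20 - sin(3))/6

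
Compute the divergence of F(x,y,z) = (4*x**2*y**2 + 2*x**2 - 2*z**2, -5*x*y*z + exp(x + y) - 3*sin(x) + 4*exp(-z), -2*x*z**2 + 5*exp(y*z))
8*x*y**2 - 9*x*z + 4*x + 5*y*exp(y*z) + exp(x + y)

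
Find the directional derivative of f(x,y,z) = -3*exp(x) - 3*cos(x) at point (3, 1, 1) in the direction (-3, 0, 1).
9*sqrt(10)*(-sin(3) + exp(3))/10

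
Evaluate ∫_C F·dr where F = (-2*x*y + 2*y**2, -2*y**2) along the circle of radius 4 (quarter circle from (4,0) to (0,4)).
-256/3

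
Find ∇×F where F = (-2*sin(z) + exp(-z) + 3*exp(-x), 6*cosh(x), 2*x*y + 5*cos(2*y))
(2*x - 10*sin(2*y), -2*y - 2*cos(z) - exp(-z), 6*sinh(x))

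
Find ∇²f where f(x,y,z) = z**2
2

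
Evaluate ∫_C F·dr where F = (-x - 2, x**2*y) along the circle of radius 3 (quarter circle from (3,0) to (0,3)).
123/4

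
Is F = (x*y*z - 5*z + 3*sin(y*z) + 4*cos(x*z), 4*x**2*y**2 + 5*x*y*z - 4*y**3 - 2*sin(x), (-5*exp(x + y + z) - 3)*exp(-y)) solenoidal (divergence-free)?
No, ∇·F = 8*x**2*y + 5*x*z - 12*y**2 + y*z - 4*z*sin(x*z) - 5*exp(x + z)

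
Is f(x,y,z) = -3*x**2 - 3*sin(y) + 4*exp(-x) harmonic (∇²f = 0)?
No, ∇²f = 3*sin(y) - 6 + 4*exp(-x)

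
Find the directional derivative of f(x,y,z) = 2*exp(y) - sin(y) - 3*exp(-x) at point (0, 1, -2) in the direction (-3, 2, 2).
sqrt(17)*(-9 - 2*cos(1) + 4*E)/17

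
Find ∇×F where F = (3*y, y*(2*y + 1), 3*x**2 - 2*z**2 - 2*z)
(0, -6*x, -3)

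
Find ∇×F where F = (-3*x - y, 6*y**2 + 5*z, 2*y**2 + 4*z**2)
(4*y - 5, 0, 1)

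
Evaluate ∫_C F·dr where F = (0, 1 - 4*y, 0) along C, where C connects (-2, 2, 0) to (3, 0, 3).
6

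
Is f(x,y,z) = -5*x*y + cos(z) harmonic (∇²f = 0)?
No, ∇²f = -cos(z)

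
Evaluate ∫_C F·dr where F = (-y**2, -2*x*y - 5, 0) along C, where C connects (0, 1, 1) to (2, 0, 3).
5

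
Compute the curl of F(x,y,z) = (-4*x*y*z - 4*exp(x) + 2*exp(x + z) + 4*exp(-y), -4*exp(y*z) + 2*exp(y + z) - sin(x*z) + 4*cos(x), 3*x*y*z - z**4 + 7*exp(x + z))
(3*x*z + x*cos(x*z) + 4*y*exp(y*z) - 2*exp(y + z), -4*x*y - 3*y*z - 5*exp(x + z), 4*x*z - z*cos(x*z) - 4*sin(x) + 4*exp(-y))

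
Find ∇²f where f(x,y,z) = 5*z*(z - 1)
10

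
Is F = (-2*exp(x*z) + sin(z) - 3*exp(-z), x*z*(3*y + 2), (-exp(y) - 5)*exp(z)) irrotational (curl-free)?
No, ∇×F = (-x*(3*y + 2) - exp(y + z), -2*x*exp(x*z) + cos(z) + 3*exp(-z), z*(3*y + 2))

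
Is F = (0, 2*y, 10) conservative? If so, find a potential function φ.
Yes, F is conservative. φ = y**2 + 10*z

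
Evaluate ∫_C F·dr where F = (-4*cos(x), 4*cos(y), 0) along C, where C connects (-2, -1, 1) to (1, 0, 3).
-4*sin(2)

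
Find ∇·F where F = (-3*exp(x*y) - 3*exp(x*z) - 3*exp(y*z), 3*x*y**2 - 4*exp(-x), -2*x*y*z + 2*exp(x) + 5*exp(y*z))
4*x*y - 3*y*exp(x*y) + 5*y*exp(y*z) - 3*z*exp(x*z)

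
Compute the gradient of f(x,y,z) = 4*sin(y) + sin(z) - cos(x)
(sin(x), 4*cos(y), cos(z))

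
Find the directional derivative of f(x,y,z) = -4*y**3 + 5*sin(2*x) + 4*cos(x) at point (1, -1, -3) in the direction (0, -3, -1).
18*sqrt(10)/5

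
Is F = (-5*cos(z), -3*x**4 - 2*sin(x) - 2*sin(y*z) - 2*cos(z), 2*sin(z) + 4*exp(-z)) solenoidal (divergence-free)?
No, ∇·F = -2*z*cos(y*z) + 2*cos(z) - 4*exp(-z)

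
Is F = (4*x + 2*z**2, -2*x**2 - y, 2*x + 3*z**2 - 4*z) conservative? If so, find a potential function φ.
No, ∇×F = (0, 4*z - 2, -4*x) ≠ 0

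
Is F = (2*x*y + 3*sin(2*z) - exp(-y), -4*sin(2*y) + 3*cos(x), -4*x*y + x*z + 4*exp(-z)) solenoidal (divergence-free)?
No, ∇·F = x + 2*y - 8*cos(2*y) - 4*exp(-z)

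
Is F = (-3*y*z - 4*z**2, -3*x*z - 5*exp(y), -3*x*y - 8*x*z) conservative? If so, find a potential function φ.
Yes, F is conservative. φ = -3*x*y*z - 4*x*z**2 - 5*exp(y)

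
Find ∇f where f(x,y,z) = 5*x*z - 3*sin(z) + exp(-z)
(5*z, 0, 5*x - 3*cos(z) - exp(-z))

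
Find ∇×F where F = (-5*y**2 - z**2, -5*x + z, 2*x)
(-1, -2*z - 2, 10*y - 5)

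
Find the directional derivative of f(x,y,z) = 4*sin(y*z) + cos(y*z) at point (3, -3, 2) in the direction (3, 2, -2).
10*sqrt(17)*(sin(6) + 4*cos(6))/17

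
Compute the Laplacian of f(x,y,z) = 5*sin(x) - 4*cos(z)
-5*sin(x) + 4*cos(z)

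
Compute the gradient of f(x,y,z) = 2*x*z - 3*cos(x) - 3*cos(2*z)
(2*z + 3*sin(x), 0, 2*x + 6*sin(2*z))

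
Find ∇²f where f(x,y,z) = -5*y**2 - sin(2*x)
4*sin(2*x) - 10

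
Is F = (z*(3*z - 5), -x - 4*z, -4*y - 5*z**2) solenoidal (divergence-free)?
No, ∇·F = -10*z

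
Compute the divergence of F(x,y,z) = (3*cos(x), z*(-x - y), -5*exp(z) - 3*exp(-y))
-z - 5*exp(z) - 3*sin(x)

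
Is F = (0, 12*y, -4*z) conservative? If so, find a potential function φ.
Yes, F is conservative. φ = 6*y**2 - 2*z**2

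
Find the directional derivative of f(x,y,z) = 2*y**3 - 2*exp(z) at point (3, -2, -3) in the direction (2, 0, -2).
sqrt(2)*exp(-3)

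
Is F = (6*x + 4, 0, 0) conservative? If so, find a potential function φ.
Yes, F is conservative. φ = x*(3*x + 4)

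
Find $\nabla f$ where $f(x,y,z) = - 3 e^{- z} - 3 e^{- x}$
(3*exp(-x), 0, 3*exp(-z))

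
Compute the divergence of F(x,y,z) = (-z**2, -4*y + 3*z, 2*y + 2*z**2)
4*z - 4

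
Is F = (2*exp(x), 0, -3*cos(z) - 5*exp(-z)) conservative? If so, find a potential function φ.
Yes, F is conservative. φ = 2*exp(x) - 3*sin(z) + 5*exp(-z)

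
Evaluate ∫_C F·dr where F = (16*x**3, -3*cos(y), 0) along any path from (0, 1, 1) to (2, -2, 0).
3*sin(1) + 3*sin(2) + 64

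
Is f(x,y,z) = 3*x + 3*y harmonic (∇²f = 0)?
Yes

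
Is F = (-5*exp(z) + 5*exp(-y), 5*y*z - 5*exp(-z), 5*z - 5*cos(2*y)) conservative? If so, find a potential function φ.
No, ∇×F = (-5*y + 10*sin(2*y) - 5*exp(-z), -5*exp(z), 5*exp(-y)) ≠ 0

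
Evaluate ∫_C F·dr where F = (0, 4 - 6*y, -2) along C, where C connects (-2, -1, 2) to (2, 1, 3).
6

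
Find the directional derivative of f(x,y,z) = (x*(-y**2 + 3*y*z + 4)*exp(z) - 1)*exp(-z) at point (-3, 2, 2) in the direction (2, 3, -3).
3*sqrt(22)*(-1 + 20*exp(2))*exp(-2)/22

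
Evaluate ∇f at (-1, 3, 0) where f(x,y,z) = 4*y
(0, 4, 0)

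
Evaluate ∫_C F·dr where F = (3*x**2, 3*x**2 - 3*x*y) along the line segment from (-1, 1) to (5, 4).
261/2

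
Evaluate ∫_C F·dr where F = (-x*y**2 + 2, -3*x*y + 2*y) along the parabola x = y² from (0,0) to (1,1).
23/12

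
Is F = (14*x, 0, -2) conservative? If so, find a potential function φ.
Yes, F is conservative. φ = 7*x**2 - 2*z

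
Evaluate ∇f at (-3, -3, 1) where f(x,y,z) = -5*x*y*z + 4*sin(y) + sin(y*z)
(15, 5*cos(3) + 15, -45 - 3*cos(3))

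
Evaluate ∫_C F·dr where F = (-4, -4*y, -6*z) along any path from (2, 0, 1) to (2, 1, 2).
-11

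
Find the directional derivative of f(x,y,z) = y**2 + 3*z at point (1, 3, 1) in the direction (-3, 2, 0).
12*sqrt(13)/13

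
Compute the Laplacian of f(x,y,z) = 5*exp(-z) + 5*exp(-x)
5*exp(-z) + 5*exp(-x)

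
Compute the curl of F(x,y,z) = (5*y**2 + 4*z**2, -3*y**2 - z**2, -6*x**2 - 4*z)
(2*z, 12*x + 8*z, -10*y)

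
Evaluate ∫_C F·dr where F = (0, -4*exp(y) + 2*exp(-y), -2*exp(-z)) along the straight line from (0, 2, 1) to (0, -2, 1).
4*sinh(2)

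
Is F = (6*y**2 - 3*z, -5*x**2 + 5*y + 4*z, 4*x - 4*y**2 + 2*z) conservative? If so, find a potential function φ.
No, ∇×F = (-8*y - 4, -7, -10*x - 12*y) ≠ 0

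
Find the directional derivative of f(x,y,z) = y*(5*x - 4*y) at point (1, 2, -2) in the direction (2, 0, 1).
4*sqrt(5)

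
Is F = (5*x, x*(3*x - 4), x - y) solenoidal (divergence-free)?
No, ∇·F = 5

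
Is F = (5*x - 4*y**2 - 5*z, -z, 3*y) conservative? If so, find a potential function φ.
No, ∇×F = (4, -5, 8*y) ≠ 0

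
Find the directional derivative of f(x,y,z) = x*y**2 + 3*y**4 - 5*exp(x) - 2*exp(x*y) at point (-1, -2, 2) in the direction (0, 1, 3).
sqrt(10)*(-46 + exp(2))/5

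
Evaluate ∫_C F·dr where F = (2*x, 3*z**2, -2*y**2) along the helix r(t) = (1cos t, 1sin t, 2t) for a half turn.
-26*pi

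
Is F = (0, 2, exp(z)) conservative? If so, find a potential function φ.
Yes, F is conservative. φ = 2*y + exp(z)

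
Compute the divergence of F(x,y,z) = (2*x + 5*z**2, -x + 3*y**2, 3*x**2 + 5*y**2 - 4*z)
6*y - 2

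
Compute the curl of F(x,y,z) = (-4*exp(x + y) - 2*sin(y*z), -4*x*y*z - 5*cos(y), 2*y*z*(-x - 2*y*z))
(4*x*y - 2*x*z - 8*y*z**2, 2*y*(z - cos(y*z)), -4*y*z + 2*z*cos(y*z) + 4*exp(x + y))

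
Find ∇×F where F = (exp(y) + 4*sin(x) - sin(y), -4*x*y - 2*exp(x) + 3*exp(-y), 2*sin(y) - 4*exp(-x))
(2*cos(y), -4*exp(-x), -4*y - 2*exp(x) - exp(y) + cos(y))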